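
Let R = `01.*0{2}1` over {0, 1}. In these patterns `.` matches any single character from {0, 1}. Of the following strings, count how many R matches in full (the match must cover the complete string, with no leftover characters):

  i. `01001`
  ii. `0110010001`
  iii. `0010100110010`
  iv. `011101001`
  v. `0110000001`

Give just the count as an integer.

i → match
ii → match
iii → no match — must start with `01`
iv → match
v → match
Total matched: 4

4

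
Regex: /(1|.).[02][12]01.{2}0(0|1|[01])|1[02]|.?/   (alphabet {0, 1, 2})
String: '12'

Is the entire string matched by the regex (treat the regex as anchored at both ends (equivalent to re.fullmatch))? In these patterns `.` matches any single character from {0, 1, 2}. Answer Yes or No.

Yes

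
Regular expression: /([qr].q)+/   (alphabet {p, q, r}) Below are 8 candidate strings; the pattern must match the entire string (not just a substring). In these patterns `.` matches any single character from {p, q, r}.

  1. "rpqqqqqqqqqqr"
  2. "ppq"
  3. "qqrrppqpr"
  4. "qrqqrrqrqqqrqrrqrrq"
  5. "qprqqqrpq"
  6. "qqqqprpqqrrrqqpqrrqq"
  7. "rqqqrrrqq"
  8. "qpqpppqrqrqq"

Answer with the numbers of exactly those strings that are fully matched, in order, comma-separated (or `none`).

none

1 → no match — must end with "q"
2. "ppq" → no match
3. "qqrrppqpr" → no match — must end with "q"
4 → no match
5. "qprqqqrpq" → no match
6 → no match
7. "rqqqrrrqq" → no match
8. "qpqpppqrqrqq" → no match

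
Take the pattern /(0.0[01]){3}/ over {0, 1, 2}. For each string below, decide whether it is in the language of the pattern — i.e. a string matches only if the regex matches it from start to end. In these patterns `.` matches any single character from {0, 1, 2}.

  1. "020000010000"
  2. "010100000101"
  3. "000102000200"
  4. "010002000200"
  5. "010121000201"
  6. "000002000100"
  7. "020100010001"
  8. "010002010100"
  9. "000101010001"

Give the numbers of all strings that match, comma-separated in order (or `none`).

1, 2, 3, 4, 6, 7, 8, 9

1 → match
2 → match
3 → match
4 → match
5 → no match
6 → match
7 → match
8 → match
9 → match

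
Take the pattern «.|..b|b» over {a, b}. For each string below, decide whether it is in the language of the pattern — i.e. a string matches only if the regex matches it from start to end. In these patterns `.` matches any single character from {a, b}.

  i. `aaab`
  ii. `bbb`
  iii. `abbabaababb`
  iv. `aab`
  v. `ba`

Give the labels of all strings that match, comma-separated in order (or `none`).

ii, iv

i. `aaab` → no match
ii. `bbb` → match
iii. `abbabaababb` → no match
iv. `aab` → match
v. `ba` → no match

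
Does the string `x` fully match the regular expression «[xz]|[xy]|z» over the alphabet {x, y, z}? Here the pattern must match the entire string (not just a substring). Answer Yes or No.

Yes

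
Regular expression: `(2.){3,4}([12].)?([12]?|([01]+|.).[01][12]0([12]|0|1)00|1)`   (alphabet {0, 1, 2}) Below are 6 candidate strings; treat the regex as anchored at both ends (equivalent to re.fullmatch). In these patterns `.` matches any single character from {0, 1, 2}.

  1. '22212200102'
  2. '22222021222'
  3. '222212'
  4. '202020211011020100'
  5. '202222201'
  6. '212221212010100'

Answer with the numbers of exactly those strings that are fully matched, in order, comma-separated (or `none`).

2, 4, 5

1 → no match
2 → match
3 → no match
4 → match
5 → match
6 → no match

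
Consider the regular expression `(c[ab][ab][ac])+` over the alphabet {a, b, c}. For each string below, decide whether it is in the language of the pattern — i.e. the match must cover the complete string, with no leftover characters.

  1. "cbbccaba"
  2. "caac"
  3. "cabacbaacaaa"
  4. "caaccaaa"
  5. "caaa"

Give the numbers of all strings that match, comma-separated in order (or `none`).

1, 2, 3, 4, 5

1 → match
2 → match
3 → match
4 → match
5 → match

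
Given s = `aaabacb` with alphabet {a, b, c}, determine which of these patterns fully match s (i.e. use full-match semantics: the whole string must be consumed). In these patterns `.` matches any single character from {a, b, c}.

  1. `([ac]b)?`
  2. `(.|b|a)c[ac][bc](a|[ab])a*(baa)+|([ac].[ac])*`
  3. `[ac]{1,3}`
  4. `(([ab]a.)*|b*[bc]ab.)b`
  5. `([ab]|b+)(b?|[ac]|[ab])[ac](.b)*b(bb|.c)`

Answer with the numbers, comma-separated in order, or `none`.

4

1 → no match
2 → no match
3 → no match
4 → match
5 → no match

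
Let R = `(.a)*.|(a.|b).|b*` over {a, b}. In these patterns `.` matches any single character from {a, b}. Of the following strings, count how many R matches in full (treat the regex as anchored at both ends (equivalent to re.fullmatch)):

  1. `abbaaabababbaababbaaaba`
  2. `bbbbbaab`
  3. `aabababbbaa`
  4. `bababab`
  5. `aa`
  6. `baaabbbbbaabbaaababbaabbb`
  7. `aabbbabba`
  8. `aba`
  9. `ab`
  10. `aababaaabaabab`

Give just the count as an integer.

2

1 → no match
2 → no match
3 → no match
4 → match
5 → no match
6 → no match
7 → no match
8 → match
9 → no match
10 → no match
Total matched: 2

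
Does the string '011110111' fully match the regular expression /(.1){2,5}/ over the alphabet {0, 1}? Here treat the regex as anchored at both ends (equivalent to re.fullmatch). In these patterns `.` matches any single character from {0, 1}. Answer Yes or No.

No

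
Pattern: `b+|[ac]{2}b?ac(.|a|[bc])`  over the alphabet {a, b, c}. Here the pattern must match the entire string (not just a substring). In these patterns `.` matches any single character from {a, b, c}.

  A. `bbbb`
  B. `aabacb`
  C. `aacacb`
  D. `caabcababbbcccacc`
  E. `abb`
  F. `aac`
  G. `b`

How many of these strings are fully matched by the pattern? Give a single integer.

3

A → match
B → match
C → no match
D → no match
E → no match
F → no match
G → match
Total matched: 3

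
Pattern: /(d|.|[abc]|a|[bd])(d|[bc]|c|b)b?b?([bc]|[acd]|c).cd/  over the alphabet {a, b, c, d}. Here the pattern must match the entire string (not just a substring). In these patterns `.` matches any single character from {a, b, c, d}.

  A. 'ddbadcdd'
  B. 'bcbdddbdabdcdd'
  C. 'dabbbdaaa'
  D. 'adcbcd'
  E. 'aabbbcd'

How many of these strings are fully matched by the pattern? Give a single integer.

A → no match — must end with 'cd'
B → no match — must end with 'cd'
C → no match — must end with 'cd'
D → match
E → no match
Total matched: 1

1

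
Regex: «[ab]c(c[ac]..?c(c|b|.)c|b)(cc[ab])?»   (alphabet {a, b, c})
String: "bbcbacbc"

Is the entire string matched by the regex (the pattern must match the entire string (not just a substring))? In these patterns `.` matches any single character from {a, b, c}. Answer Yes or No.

No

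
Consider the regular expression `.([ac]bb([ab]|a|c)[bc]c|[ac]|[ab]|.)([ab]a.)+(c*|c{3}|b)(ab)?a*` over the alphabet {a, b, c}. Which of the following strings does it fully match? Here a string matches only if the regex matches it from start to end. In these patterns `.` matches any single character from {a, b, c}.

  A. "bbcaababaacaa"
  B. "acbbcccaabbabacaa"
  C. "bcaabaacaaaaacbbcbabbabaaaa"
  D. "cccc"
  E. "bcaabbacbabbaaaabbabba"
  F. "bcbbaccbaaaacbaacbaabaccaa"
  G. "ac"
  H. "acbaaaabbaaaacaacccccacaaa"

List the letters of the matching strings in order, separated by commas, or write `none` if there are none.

E

A → no match
B → no match
C → no match
D → no match
E → match
F → no match
G → no match
H → no match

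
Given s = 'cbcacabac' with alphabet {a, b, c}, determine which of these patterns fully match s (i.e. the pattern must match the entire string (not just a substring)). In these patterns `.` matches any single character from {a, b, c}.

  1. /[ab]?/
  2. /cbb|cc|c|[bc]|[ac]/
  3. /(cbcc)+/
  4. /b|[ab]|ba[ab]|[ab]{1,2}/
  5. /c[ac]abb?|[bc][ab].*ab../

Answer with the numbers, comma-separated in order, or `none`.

5

1 → no match
2 → no match
3 → no match — must start with 'cbcc'
4 → no match
5 → match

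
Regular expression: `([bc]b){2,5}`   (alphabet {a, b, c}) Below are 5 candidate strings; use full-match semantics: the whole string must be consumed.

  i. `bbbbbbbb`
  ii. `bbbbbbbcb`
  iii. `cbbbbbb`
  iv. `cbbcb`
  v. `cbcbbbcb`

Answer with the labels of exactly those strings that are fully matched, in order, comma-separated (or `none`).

i, v

i → match
ii → no match
iii → no match
iv → no match
v → match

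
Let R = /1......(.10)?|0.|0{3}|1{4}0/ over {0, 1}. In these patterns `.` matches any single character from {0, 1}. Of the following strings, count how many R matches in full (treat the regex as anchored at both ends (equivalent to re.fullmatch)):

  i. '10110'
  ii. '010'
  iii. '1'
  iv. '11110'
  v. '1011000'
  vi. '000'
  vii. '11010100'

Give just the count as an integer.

3

i. '10110' → no match
ii. '010' → no match
iii. '1' → no match
iv. '11110' → match
v. '1011000' → match
vi. '000' → match
vii. '11010100' → no match
Total matched: 3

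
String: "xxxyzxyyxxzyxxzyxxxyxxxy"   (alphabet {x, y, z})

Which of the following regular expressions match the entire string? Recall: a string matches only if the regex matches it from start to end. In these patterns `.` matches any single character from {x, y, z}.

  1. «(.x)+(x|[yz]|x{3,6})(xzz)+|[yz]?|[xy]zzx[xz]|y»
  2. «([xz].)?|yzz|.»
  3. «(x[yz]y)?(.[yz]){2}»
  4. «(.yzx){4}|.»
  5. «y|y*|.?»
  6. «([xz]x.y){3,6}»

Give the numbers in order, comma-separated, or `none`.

6

1 → no match
2 → no match
3 → no match
4 → no match
5 → no match
6 → match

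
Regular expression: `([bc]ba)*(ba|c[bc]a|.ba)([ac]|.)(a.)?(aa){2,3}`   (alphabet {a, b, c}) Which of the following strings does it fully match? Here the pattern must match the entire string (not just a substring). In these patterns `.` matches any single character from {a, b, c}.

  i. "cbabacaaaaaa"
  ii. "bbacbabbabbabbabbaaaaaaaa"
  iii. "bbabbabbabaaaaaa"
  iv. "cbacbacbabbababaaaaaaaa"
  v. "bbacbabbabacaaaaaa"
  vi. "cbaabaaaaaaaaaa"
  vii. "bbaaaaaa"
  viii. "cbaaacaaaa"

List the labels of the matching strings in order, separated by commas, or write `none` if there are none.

i. "cbabacaaaaaa" → match
ii → match
iii → match
iv → match
v → match
vi → match
vii. "bbaaaaaa" → match
viii. "cbaaacaaaa" → match

i, ii, iii, iv, v, vi, vii, viii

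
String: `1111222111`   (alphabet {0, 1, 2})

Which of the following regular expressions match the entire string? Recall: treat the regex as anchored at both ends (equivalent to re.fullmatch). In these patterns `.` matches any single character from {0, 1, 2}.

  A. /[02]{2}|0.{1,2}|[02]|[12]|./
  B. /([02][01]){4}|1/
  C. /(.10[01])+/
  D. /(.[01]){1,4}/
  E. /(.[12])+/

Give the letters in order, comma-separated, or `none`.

E

A → no match
B → no match
C → no match
D → no match
E → match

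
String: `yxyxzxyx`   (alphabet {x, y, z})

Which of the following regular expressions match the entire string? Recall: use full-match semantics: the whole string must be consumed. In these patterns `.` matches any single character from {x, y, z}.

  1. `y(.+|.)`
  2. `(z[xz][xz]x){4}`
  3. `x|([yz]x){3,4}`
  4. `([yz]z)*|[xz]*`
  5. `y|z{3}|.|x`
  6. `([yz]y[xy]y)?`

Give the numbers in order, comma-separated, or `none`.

1 → match
2 → no match — must start with `z`
3 → match
4 → no match
5 → no match
6 → no match

1, 3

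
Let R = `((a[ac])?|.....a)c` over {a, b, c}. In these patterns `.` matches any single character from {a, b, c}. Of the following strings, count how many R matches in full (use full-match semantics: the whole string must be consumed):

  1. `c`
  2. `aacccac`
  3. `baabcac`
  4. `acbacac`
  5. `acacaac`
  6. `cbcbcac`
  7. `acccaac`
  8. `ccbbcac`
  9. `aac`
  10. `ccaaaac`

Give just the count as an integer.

1 → match
2 → match
3 → match
4 → match
5 → match
6 → match
7 → match
8 → match
9 → match
10 → match
Total matched: 10

10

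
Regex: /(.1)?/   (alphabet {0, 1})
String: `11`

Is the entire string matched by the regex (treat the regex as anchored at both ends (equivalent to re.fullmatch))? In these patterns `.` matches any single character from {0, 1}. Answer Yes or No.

Yes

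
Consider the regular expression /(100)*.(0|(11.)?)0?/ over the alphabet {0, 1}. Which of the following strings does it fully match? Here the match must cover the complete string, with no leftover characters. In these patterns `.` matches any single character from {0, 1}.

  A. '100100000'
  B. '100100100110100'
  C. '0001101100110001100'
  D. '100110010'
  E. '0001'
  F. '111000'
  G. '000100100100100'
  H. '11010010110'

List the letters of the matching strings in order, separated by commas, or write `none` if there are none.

A → match
B → no match
C → no match
D → no match
E → no match
F → no match
G → no match
H → no match

A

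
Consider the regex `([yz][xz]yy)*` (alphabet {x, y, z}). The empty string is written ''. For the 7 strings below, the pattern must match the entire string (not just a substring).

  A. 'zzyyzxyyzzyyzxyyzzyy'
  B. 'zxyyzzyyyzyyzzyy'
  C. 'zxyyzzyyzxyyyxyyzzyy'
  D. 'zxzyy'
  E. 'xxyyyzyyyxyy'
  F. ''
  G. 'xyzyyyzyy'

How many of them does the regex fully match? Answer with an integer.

A → match
B → match
C → match
D → no match
E → no match
F → match
G → no match
Total matched: 4

4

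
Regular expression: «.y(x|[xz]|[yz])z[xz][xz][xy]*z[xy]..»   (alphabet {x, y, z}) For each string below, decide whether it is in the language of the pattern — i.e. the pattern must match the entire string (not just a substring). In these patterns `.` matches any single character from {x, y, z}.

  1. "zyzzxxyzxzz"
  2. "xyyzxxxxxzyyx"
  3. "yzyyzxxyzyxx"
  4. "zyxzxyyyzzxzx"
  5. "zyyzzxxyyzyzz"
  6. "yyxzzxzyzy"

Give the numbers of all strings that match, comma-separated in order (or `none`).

1 → match
2 → match
3 → no match
4 → no match
5 → match
6 → match

1, 2, 5, 6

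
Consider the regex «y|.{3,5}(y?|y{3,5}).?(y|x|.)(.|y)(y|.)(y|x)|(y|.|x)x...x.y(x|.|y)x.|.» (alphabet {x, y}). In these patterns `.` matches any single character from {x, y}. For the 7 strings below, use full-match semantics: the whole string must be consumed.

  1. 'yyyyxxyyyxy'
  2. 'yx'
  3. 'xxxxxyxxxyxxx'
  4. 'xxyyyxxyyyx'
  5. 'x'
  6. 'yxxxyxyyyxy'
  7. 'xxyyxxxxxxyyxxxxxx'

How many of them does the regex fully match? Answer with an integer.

1 → no match
2 → no match
3 → no match
4 → no match
5 → match
6 → match
7 → no match
Total matched: 2

2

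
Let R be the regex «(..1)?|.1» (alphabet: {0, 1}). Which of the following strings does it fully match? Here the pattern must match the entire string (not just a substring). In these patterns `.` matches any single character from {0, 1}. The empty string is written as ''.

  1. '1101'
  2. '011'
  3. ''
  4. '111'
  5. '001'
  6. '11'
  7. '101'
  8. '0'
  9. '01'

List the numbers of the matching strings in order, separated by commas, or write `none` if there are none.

1 → no match
2 → match
3 → match
4 → match
5 → match
6 → match
7 → match
8 → no match
9 → match

2, 3, 4, 5, 6, 7, 9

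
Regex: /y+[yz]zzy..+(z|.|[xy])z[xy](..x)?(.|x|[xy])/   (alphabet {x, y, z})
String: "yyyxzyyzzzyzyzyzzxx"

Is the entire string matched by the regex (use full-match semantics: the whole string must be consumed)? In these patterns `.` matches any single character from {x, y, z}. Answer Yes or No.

No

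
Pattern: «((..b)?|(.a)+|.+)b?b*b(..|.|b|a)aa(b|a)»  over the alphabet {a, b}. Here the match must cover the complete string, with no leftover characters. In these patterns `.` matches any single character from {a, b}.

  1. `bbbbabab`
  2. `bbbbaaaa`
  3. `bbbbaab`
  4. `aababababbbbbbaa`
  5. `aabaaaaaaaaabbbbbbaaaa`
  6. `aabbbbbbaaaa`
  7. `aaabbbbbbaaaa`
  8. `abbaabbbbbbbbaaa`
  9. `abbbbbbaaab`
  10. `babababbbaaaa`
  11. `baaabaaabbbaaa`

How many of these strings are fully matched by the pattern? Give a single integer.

9

1 → no match
2 → match
3 → match
4 → no match
5 → match
6 → match
7 → match
8 → match
9 → match
10 → match
11 → match
Total matched: 9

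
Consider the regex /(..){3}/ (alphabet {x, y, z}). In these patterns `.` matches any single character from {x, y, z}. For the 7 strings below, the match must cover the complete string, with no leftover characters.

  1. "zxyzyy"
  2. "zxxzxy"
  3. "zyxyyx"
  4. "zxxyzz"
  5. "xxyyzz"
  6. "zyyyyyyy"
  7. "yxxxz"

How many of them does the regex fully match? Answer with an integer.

5

1 → match
2 → match
3 → match
4 → match
5 → match
6 → no match
7 → no match
Total matched: 5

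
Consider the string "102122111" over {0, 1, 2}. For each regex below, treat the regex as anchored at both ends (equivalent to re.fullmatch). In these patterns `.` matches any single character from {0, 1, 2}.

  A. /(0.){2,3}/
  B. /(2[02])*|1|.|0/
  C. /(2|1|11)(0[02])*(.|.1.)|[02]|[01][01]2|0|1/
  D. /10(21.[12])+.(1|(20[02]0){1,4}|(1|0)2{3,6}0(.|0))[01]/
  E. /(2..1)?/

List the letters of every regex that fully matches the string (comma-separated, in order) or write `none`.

A → no match — must start with "0"
B → no match
C → no match
D → match
E → no match

D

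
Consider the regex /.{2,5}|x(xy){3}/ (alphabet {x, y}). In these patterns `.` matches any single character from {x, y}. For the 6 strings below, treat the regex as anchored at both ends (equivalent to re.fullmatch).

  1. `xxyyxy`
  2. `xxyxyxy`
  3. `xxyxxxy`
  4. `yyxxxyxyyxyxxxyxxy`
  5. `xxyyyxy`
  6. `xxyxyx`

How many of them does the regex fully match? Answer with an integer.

1 → no match
2 → match
3 → no match
4 → no match
5 → no match
6 → no match
Total matched: 1

1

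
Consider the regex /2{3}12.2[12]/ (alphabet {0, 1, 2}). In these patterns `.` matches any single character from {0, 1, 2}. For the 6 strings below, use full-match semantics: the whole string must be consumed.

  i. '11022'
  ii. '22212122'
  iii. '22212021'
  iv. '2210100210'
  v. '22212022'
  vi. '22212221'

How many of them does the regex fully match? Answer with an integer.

i → no match — must start with '2'
ii → match
iii → match
iv → no match
v → match
vi → match
Total matched: 4

4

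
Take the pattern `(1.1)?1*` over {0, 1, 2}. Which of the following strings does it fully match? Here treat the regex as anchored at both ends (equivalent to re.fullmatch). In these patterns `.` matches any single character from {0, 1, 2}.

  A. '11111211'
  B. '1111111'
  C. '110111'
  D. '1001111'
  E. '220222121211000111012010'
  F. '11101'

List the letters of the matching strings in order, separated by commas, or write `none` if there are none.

A → no match
B → match
C → no match
D → no match
E → no match
F → no match

B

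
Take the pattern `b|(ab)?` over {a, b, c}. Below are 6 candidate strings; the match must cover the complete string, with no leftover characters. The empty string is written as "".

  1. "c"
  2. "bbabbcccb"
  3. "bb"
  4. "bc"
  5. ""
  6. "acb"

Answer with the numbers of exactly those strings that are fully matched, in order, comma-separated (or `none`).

1 → no match
2 → no match
3 → no match
4 → no match
5 → match
6 → no match

5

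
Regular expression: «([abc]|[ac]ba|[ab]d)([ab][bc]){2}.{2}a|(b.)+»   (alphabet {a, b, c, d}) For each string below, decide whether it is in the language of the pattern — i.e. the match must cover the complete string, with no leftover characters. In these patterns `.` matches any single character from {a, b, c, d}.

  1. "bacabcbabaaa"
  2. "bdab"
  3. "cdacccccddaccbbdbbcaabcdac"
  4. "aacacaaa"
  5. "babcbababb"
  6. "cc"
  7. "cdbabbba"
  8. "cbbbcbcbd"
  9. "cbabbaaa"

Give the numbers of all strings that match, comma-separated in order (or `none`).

1. "bacabcbabaaa" → no match
2. "bdab" → no match
3 → no match
4. "aacacaaa" → match
5. "babcbababb" → match
6. "cc" → no match
7. "cdbabbba" → no match
8. "cbbbcbcbd" → no match
9. "cbabbaaa" → no match

4, 5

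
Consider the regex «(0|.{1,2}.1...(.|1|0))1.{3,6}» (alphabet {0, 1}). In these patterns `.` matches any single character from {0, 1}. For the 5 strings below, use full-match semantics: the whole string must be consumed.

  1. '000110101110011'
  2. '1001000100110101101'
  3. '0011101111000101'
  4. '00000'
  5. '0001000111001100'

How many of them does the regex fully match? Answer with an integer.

1

1 → match
2 → no match
3 → no match
4. '00000' → no match
5 → no match
Total matched: 1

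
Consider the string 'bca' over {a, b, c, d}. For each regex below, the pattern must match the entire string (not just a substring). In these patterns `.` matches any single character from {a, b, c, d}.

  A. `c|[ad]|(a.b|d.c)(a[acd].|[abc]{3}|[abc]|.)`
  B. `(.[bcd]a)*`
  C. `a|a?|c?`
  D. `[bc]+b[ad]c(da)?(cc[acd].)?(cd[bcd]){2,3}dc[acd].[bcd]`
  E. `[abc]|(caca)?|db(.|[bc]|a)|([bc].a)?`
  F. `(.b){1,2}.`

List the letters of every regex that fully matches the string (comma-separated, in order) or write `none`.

A → no match
B → match
C → no match
D → no match
E → match
F → no match

B, E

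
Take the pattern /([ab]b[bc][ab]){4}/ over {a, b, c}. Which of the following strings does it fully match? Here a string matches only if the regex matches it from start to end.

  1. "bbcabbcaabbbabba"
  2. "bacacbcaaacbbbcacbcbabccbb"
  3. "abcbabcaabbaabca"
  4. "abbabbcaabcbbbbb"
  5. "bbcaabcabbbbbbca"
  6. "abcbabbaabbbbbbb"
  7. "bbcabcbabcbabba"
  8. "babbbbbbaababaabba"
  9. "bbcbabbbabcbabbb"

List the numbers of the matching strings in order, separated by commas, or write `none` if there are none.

1, 3, 4, 5, 6, 9

1 → match
2 → no match
3 → match
4 → match
5 → match
6 → match
7 → no match
8 → no match
9 → match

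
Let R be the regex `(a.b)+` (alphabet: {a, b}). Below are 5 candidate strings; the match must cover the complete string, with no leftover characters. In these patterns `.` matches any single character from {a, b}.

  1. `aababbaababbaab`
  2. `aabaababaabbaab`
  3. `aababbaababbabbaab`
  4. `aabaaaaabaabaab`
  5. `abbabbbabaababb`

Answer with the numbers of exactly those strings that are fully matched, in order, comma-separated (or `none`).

1, 3

1 → match
2 → no match
3 → match
4 → no match
5 → no match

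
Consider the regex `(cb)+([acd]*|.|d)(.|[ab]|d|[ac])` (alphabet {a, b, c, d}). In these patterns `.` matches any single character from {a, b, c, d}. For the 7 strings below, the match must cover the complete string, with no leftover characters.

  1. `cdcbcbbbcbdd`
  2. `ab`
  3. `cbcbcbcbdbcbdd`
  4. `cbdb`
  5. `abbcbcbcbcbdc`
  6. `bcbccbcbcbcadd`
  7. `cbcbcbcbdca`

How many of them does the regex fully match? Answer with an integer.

2

1. `cdcbcbbbcbdd` → no match — must start with `cb`
2. `ab` → no match — must start with `cb`
3 → no match
4. `cbdb` → match
5 → no match — must start with `cb`
6 → no match — must start with `cb`
7. `cbcbcbcbdca` → match
Total matched: 2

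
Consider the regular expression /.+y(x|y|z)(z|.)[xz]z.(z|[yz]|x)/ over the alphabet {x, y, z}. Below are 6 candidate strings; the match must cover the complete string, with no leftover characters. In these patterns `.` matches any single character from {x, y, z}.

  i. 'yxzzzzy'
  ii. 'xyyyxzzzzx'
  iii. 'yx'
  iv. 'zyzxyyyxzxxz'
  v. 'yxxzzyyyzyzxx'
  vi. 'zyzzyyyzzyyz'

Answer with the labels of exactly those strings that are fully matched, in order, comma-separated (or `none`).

i. 'yxzzzzy' → no match
ii. 'xyyyxzzzzx' → match
iii. 'yx' → no match
iv. 'zyzxyyyxzxxz' → no match
v → no match
vi. 'zyzzyyyzzyyz' → no match

ii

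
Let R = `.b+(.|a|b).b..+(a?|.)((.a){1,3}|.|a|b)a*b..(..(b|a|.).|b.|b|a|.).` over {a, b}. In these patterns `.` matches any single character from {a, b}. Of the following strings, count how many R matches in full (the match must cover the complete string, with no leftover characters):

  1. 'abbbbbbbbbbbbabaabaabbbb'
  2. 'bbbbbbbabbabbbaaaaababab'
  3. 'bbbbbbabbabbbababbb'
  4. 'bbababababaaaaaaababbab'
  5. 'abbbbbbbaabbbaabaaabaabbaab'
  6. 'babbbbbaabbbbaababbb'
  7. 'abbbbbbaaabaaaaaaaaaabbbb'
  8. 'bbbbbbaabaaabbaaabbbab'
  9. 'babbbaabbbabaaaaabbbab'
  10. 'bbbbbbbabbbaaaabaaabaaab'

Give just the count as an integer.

5

1 → no match
2 → match
3 → match
4 → no match
5 → match
6 → no match
7 → no match
8 → match
9 → no match
10 → match
Total matched: 5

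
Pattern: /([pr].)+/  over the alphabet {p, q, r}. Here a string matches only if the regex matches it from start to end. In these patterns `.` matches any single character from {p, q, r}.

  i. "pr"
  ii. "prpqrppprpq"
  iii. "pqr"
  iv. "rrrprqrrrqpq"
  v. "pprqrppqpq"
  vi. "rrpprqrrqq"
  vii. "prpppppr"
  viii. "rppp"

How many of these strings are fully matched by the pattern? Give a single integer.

i → match
ii → no match
iii → no match
iv → match
v → match
vi → no match
vii → match
viii → match
Total matched: 5

5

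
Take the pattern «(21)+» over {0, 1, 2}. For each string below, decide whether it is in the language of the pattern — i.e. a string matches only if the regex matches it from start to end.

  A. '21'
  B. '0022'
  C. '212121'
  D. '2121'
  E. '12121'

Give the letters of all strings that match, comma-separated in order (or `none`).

A, C, D

A. '21' → match
B. '0022' → no match — must start with '21'
C. '212121' → match
D. '2121' → match
E. '12121' → no match — must start with '21'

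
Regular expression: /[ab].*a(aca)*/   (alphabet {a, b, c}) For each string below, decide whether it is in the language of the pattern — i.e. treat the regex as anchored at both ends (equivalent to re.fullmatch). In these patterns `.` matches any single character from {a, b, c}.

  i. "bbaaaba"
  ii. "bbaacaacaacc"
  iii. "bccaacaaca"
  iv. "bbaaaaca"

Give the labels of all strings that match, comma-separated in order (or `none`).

i, iii, iv

i → match
ii → no match
iii → match
iv → match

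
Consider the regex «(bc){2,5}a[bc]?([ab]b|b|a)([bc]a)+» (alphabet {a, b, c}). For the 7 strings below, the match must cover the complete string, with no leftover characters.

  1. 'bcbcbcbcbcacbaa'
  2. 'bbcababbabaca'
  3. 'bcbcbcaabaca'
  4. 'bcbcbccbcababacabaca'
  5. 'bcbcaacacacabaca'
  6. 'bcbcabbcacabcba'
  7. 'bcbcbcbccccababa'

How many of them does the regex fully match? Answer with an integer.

1 → no match
2 → no match — must start with 'bc'
3 → match
4 → no match
5 → match
6 → no match
7 → no match
Total matched: 2

2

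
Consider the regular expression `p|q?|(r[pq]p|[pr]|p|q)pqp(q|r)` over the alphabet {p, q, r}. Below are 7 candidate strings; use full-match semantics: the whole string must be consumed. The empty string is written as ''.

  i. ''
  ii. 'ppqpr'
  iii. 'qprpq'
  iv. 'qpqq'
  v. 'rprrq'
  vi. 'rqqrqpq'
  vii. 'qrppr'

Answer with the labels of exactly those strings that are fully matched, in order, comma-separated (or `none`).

i, ii

i → match
ii → match
iii → no match
iv → no match
v → no match
vi → no match
vii → no match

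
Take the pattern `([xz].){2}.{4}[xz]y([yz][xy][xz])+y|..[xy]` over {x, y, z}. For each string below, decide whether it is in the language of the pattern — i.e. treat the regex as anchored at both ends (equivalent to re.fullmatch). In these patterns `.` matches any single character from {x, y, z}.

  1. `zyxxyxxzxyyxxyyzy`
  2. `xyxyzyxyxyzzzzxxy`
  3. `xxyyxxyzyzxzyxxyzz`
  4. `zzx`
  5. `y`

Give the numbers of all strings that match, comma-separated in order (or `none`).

1, 4

1 → match
2 → no match
3 → no match
4 → match
5 → no match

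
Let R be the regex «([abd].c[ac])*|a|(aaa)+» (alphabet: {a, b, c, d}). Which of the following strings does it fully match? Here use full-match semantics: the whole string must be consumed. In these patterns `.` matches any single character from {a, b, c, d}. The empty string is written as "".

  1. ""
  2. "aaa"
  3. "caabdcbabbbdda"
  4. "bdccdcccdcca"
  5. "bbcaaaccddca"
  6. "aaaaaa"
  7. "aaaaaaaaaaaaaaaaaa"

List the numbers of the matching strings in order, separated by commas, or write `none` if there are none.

1, 2, 4, 5, 6, 7

1 → match
2 → match
3 → no match
4 → match
5 → match
6 → match
7 → match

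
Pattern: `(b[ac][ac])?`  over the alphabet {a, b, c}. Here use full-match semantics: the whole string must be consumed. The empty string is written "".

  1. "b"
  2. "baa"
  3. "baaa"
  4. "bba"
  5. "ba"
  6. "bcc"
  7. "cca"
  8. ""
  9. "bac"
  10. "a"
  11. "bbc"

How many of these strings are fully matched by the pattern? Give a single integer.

1 → no match
2 → match
3 → no match
4 → no match
5 → no match
6 → match
7 → no match
8 → match
9 → match
10 → no match
11 → no match
Total matched: 4

4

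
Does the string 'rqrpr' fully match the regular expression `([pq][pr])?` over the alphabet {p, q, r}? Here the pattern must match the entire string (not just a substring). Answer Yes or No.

No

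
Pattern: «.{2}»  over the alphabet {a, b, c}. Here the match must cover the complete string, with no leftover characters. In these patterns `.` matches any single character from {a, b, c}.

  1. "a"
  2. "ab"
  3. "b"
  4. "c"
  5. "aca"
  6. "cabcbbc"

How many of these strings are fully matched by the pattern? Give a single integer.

1 → no match
2 → match
3 → no match
4 → no match
5 → no match
6 → no match
Total matched: 1

1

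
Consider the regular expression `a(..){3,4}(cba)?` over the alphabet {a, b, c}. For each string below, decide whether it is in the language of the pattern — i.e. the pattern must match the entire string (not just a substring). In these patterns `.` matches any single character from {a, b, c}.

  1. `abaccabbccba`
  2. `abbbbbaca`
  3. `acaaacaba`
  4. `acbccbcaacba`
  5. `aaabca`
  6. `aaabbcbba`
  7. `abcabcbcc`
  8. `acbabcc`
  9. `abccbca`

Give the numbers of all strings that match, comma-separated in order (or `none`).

1, 2, 3, 4, 6, 7, 8, 9

1. `abaccabbccba` → match
2. `abbbbbaca` → match
3. `acaaacaba` → match
4. `acbccbcaacba` → match
5. `aaabca` → no match
6. `aaabbcbba` → match
7. `abcabcbcc` → match
8. `acbabcc` → match
9. `abccbca` → match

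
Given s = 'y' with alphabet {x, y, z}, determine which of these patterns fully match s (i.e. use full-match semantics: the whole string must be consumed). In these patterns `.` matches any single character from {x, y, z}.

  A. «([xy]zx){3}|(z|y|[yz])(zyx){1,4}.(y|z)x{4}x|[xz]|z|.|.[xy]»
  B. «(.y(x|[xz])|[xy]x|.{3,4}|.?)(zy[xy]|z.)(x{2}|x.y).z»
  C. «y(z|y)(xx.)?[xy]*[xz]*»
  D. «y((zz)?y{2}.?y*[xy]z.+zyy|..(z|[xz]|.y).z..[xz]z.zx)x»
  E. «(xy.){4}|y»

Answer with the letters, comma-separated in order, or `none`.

A, E

A → match
B → no match — must end with 'z'
C → no match
D → no match — must end with 'x'
E → match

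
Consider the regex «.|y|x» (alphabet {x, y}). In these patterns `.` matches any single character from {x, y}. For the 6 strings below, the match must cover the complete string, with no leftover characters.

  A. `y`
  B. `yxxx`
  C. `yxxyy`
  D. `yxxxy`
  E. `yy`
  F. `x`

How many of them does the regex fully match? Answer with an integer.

A → match
B → no match
C → no match
D → no match
E → no match
F → match
Total matched: 2

2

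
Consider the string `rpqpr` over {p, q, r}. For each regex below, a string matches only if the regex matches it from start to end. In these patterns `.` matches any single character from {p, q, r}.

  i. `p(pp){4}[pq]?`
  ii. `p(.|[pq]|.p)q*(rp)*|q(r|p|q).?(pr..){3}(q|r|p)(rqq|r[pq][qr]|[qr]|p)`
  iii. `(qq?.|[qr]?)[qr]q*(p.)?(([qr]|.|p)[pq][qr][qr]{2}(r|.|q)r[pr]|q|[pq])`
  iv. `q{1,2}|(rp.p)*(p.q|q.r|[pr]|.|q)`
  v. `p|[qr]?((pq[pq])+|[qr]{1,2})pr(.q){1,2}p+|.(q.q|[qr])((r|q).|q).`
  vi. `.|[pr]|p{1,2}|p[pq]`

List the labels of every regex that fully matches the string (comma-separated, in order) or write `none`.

iv

i → no match — must start with `ppp`
ii → no match
iii → no match
iv → match
v → no match
vi → no match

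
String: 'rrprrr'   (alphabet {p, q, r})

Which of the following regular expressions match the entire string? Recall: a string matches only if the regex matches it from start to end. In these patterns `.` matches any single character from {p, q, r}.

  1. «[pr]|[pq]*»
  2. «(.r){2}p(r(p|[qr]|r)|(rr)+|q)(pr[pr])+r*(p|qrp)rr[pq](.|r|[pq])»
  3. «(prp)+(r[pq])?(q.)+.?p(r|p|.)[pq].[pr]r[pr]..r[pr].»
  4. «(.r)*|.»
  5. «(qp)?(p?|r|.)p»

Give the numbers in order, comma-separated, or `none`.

4

1 → no match
2 → no match
3 → no match — must start with 'prp'
4 → match
5 → no match — must end with 'p'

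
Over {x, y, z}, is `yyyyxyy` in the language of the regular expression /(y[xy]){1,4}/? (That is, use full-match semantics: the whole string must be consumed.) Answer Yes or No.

No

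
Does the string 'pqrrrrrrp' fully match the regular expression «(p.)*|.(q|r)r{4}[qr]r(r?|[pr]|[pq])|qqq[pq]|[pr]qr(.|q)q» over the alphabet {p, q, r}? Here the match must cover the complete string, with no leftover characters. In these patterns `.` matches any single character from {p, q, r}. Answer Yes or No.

Yes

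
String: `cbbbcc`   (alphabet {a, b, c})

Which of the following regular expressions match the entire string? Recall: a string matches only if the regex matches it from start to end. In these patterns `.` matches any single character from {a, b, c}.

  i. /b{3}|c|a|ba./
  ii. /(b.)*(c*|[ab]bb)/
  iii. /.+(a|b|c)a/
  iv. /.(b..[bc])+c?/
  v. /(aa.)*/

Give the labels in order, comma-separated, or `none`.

iv

i → no match
ii → no match
iii → no match — must end with `a`
iv → match
v → no match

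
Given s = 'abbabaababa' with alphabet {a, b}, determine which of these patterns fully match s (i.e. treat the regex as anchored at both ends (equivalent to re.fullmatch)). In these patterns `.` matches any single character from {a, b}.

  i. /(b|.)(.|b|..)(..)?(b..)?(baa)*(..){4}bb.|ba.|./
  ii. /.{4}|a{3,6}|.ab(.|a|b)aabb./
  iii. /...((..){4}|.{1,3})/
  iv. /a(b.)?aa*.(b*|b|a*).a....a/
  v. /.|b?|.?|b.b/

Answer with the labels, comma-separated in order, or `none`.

i → no match
ii → no match
iii → match
iv → no match
v → no match

iii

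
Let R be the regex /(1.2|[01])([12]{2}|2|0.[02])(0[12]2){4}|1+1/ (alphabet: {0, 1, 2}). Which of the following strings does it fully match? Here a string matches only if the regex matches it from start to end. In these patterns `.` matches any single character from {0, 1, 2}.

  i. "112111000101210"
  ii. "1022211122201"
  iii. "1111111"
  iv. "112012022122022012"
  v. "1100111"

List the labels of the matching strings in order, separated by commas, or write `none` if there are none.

iii

i → no match
ii → no match
iii → match
iv → no match
v → no match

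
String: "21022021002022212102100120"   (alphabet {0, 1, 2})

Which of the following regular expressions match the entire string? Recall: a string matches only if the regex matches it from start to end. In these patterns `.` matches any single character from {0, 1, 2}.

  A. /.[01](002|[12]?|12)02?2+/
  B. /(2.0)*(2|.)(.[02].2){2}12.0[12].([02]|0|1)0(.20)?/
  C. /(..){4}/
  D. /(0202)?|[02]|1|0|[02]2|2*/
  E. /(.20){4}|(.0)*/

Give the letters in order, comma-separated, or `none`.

A → no match — must end with "2"
B → match
C → no match
D → no match
E → no match

B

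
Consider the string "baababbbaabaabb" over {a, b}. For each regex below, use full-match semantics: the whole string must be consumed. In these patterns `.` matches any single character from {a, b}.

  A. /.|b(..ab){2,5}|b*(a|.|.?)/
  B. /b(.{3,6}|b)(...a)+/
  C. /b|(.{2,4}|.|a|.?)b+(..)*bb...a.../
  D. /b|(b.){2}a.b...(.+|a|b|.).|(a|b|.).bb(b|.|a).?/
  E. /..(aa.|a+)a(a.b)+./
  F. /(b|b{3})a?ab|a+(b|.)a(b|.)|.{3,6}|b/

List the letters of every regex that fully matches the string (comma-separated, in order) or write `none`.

A → no match
B → no match — must end with "a"
C → match
D → no match
E → no match
F → no match

C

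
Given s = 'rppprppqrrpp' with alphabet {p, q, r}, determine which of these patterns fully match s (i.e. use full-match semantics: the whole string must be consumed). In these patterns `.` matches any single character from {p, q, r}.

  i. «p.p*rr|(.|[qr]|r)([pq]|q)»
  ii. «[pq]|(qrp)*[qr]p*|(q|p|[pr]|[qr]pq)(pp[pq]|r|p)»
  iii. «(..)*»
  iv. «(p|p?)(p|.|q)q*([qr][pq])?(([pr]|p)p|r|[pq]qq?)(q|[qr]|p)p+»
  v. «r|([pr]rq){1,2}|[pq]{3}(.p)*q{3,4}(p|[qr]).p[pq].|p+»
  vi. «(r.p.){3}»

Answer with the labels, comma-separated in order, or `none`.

i → no match
ii → no match
iii → match
iv → no match
v → no match
vi → match

iii, vi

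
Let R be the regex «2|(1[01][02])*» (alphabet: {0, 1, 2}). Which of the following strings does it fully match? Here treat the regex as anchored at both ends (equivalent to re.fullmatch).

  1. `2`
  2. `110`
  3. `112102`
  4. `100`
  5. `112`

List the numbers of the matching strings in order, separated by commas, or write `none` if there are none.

1. `2` → match
2. `110` → match
3. `112102` → match
4. `100` → match
5. `112` → match

1, 2, 3, 4, 5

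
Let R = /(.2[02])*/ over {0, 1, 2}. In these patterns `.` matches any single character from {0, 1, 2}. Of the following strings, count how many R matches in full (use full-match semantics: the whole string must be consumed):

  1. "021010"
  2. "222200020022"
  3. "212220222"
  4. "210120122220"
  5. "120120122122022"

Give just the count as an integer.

1

1 → no match
2 → no match
3 → no match
4 → no match
5 → match
Total matched: 1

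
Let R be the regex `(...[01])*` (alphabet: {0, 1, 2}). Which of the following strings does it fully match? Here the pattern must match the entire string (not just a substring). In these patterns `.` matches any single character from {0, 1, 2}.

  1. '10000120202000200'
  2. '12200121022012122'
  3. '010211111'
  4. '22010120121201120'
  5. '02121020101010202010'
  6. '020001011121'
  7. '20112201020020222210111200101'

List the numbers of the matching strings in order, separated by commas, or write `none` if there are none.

6

1 → no match
2 → no match
3 → no match
4 → no match
5 → no match
6 → match
7 → no match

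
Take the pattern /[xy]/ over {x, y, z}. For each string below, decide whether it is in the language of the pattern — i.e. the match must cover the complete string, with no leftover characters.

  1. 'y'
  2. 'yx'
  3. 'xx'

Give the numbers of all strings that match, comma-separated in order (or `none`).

1

1. 'y' → match
2. 'yx' → no match
3. 'xx' → no match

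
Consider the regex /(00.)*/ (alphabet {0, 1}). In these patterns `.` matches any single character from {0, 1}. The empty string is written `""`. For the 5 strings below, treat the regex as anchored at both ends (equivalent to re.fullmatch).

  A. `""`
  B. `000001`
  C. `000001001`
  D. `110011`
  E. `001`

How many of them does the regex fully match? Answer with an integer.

4

A → match
B → match
C → match
D → no match
E → match
Total matched: 4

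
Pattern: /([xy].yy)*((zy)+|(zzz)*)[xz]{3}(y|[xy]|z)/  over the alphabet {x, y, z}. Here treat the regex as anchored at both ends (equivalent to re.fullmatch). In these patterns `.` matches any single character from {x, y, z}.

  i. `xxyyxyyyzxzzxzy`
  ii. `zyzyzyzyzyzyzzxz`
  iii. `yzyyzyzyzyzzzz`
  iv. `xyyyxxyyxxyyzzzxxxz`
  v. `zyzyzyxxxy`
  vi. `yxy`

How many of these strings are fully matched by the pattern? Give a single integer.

4

i → no match
ii → match
iii → match
iv → match
v → match
vi → no match
Total matched: 4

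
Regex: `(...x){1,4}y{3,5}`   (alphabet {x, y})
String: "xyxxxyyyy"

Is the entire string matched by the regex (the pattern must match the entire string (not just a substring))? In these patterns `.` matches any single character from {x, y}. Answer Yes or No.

No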